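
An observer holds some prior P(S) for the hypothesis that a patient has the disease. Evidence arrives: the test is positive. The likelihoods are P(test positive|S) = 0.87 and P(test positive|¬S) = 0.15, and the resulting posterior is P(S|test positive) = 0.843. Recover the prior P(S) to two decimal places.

P(S) = 0.48

In odds form, posterior odds = prior odds × likelihood ratio, so prior odds = posterior odds ÷ LR.
Posterior odds = 0.843/(1−0.843) = 5.3694. LR = 0.87/0.15 = 5.8000.
Prior odds = 5.3694/5.8000 = 0.9258, so P(S) = 0.9258/(1+0.9258) ≈ 0.48.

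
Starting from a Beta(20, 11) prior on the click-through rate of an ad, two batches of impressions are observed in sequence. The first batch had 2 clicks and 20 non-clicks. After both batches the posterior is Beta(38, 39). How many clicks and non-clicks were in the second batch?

Sequential conjugate updates are equivalent to a single update on the pooled data, so total successes = posterior α − prior α and total failures = posterior β − prior β.
Total across both batches: 38−20=18 clicks, 39−11=28 non-clicks.
Subtract the first batch: 18−2=16 clicks and 28−20=8 non-clicks.

16 clicks and 8 non-clicks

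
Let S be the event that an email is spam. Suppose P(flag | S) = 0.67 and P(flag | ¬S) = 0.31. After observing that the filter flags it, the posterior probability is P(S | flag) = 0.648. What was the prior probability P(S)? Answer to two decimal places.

Bayes' rule in odds form gives O(S|E) = O(S)·[P(E|S)/P(E|¬S)], hence O(S) = O(S|E)/LR.
Posterior odds = 0.648/(1−0.648) = 1.8409. LR = 0.67/0.31 = 2.1613.
Prior odds = 1.8409/2.1613 = 0.8518, so P(S) = 0.8518/(1+0.8518) ≈ 0.46.

P(S) = 0.46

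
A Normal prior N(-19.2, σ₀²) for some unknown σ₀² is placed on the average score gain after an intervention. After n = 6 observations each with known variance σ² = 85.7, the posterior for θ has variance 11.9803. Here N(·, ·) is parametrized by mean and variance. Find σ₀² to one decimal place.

σ₀² = 74.3

Posterior precision equals prior precision plus data precision: 1/σ_n² = 1/σ₀² + n/σ².
So 1/σ₀² = 1/11.9803 − 6/85.7 = 0.083470 − 0.070012 = 0.013458.
Hence σ₀² = 1/0.013458 ≈ 74.3.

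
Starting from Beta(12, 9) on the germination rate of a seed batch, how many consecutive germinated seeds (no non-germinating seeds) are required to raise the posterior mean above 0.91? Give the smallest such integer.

After k germinated seeds and 0 non-germinating seeds the posterior is Beta(12+k, 9), with mean (12+k)/(12+9+k).
Set (12+k)/(21+k) > 0.91 and solve: k > (0.91·21 − 12)/(1 − 0.91) = 79.000.
The smallest integer exceeding 79.000 is 80, and checking k=80: (92)/(101) = 0.9109 > 0.91.

k = 80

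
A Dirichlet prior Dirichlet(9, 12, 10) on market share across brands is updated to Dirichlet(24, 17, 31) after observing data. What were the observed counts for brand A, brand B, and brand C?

For a Dirichlet(α) prior with multinomial counts c, the posterior is Dirichlet(α + c) componentwise.
Counts are posterior − prior componentwise: 24−9=15, 17−12=5, 31−10=21.

counts (15, 5, 21)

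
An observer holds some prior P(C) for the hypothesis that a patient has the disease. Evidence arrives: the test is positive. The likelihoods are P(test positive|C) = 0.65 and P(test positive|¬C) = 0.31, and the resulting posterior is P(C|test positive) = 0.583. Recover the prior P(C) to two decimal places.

Bayes' rule in odds form gives O(C|E) = O(C)·[P(E|C)/P(E|¬C)], hence O(C) = O(C|E)/LR.
Posterior odds = 0.583/(1−0.583) = 1.3981. LR = 0.65/0.31 = 2.0968.
Prior odds = 1.3981/2.0968 = 0.6668, so P(C) = 0.6668/(1+0.6668) ≈ 0.40.

P(C) = 0.40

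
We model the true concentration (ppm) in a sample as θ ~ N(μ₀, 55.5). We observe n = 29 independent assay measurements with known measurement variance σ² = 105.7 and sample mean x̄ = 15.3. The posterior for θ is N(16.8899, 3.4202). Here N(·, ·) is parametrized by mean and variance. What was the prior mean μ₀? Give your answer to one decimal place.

μ₀ = 41.1

The posterior mean is a precision-weighted average: μ_n = (τ₀μ₀ + τ_data·x̄)/(τ₀+τ_data), with τ₀=1/σ₀² and τ_data=n/σ².
Here τ₀ = 1/55.5 = 0.018018 and τ_data = 29/105.7 = 0.274361, so τ_n = 0.292379.
Rearranging for μ₀: μ₀ = (μ_n·τ_n − τ_data·x̄)/τ₀ = (16.8899·0.292379 − 0.274361·15.3) / 0.018018 = 0.740529/0.018018 ≈ 41.1.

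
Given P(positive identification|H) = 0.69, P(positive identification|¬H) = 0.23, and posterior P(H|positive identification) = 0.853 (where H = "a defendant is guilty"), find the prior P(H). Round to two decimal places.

P(H) = 0.66

Bayes' rule in odds form gives O(H|E) = O(H)·[P(E|H)/P(E|¬H)], hence O(H) = O(H|E)/LR.
Posterior odds = 0.853/(1−0.853) = 5.8027. LR = 0.69/0.23 = 3.0000.
Prior odds = 5.8027/3.0000 = 1.9342, so P(H) = 1.9342/(1+1.9342) ≈ 0.66.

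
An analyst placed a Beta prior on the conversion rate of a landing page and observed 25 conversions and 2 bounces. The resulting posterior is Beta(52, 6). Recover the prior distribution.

A Beta(a, b) prior with s successes and f failures in binomial data gives a Beta(a+s, b+f) posterior.
So a = 52 − 25 = 27 and b = 6 − 2 = 4.

Beta(27, 4)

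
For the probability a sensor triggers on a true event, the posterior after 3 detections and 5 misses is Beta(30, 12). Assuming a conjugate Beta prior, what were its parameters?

Beta(27, 7)

Beta is conjugate to the binomial likelihood: posterior = Beta(a+s, b+f).
So a = 30 − 3 = 27 and b = 12 − 5 = 7.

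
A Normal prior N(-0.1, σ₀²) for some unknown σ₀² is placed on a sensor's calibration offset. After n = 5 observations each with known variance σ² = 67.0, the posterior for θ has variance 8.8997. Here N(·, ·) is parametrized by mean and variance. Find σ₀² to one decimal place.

Posterior precision equals prior precision plus data precision: 1/σ_n² = 1/σ₀² + n/σ².
So 1/σ₀² = 1/8.8997 − 5/67.0 = 0.112363 − 0.074627 = 0.037736.
Hence σ₀² = 1/0.037736 ≈ 26.5.

σ₀² = 26.5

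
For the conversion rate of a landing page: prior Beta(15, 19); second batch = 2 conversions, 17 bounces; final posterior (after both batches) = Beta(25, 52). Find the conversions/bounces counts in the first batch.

8 conversions and 16 bounces

Because Beta–binomial updating is additive in the counts, the combined data contributed (α_post−α_prior, β_post−β_prior) successes and failures.
Total across both batches: 25−15=10 conversions, 52−19=33 bounces.
Subtract the second batch: 10−2=8 conversions and 33−17=16 bounces.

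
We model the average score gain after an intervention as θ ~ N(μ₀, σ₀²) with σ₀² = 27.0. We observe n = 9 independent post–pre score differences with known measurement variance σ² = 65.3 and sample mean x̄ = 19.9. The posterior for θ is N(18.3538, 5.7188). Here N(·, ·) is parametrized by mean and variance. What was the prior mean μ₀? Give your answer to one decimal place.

With known observation variance, the Normal–Normal posterior has precision τ_n = τ₀ + n/σ² and mean μ_n = (τ₀μ₀ + (n/σ²)x̄)/τ_n.
Here τ₀ = 1/27.0 = 0.037037 and τ_data = 9/65.3 = 0.137825, so τ_n = 0.174862.
Rearranging for μ₀: μ₀ = (μ_n·τ_n − τ_data·x̄)/τ₀ = (18.3538·0.174862 − 0.137825·19.9) / 0.037037 = 0.466665/0.037037 ≈ 12.6.

μ₀ = 12.6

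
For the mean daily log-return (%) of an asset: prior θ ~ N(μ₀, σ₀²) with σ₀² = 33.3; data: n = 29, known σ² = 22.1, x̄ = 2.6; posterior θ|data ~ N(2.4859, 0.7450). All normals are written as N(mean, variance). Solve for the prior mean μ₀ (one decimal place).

With known observation variance, the Normal–Normal posterior has precision τ_n = τ₀ + n/σ² and mean μ_n = (τ₀μ₀ + (n/σ²)x̄)/τ_n.
Here τ₀ = 1/33.3 = 0.030030 and τ_data = 29/22.1 = 1.312217, so τ_n = 1.342247.
Rearranging for μ₀: μ₀ = (μ_n·τ_n − τ_data·x̄)/τ₀ = (2.4859·1.342247 − 1.312217·2.6) / 0.030030 = -0.075072/0.030030 ≈ -2.5.

μ₀ = -2.5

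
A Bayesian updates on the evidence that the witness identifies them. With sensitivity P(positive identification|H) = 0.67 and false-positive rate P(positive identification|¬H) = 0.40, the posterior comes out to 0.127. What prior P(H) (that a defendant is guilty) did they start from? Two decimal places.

P(H) = 0.08

In odds form, posterior odds = prior odds × likelihood ratio, so prior odds = posterior odds ÷ LR.
Posterior odds = 0.127/(1−0.127) = 0.1455. LR = 0.67/0.40 = 1.6750.
Prior odds = 0.1455/1.6750 = 0.0869, so P(H) = 0.0869/(1+0.0869) ≈ 0.08.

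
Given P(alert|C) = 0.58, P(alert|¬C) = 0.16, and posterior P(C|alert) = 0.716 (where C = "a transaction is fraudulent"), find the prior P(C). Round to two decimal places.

P(C) = 0.41

Bayes' rule in odds form gives O(C|E) = O(C)·[P(E|C)/P(E|¬C)], hence O(C) = O(C|E)/LR.
Posterior odds = 0.716/(1−0.716) = 2.5211. LR = 0.58/0.16 = 3.6250.
Prior odds = 2.5211/3.6250 = 0.6955, so P(C) = 0.6955/(1+0.6955) ≈ 0.41.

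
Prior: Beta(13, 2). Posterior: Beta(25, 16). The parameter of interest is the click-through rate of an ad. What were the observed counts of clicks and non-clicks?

Beta is conjugate to the binomial likelihood: posterior = Beta(α+s, β+f).
Match parameters: s=25−13=12, f=16−2=14.

12 clicks and 14 non-clicks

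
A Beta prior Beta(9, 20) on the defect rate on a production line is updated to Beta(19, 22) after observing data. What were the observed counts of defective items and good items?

10 defective items and 2 good items

A Beta(α, β) prior with s successes and f failures in binomial data gives a Beta(α+s, β+f) posterior.
So s = 19 − 9 = 10 and f = 22 − 20 = 2.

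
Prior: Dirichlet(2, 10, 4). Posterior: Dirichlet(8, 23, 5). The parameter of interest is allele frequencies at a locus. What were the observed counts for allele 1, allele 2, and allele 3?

counts (6, 13, 1)

For a Dirichlet(α) prior with multinomial counts c, the posterior is Dirichlet(α + c) componentwise.
Counts are posterior − prior componentwise: 8−2=6, 23−10=13, 5−4=1.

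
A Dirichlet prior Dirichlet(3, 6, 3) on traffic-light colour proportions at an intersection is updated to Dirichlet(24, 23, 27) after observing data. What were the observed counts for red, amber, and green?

For a Dirichlet(α) prior with multinomial counts c, the posterior is Dirichlet(α + c) componentwise.
Counts are posterior − prior componentwise: 24−3=21, 23−6=17, 27−3=24.

counts (21, 17, 24)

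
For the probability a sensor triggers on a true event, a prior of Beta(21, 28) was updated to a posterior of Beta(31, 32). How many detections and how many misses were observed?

Beta is conjugate to the binomial likelihood: posterior = Beta(a+s, b+f).
Match parameters: s=31−21=10, f=32−28=4.

10 detections and 4 misses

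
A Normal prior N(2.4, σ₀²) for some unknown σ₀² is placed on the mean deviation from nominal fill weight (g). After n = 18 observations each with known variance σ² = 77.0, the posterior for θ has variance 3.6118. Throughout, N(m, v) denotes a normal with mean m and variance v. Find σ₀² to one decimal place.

Posterior precision equals prior precision plus data precision: 1/σ_n² = 1/σ₀² + n/σ².
So 1/σ₀² = 1/3.6118 − 18/77.0 = 0.276870 − 0.233766 = 0.043104.
Hence σ₀² = 1/0.043104 ≈ 23.2.

σ₀² = 23.2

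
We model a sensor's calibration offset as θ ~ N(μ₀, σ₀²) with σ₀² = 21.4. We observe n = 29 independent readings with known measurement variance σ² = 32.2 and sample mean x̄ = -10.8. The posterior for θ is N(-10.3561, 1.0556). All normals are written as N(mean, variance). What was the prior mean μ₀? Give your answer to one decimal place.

The posterior mean is a precision-weighted average: μ_n = (τ₀μ₀ + τ_data·x̄)/(τ₀+τ_data), with τ₀=1/σ₀² and τ_data=n/σ².
Here τ₀ = 1/21.4 = 0.046729 and τ_data = 29/32.2 = 0.900621, so τ_n = 0.947350.
Rearranging for μ₀: μ₀ = (μ_n·τ_n − τ_data·x̄)/τ₀ = (-10.3561·0.947350 − 0.900621·-10.8) / 0.046729 = -0.084145/0.046729 ≈ -1.8.

μ₀ = -1.8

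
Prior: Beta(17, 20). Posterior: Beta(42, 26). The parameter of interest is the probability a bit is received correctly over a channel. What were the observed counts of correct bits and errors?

25 correct bits and 6 errors

Under Beta–binomial conjugacy the posterior parameters are (a+s, b+f).
Match parameters: s=42−17=25, f=26−20=6.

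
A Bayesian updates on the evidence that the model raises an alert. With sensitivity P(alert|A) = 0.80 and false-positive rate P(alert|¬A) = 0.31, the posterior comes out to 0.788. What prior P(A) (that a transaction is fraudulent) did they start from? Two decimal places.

P(A) = 0.59

Bayes' rule in odds form gives O(A|E) = O(A)·[P(E|A)/P(E|¬A)], hence O(A) = O(A|E)/LR.
Posterior odds = 0.788/(1−0.788) = 3.7170. LR = 0.80/0.31 = 2.5806.
Prior odds = 3.7170/2.5806 = 1.4404, so P(A) = 1.4404/(1+1.4404) ≈ 0.59.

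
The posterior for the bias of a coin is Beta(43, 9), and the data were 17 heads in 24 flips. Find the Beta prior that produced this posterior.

Beta is conjugate to the binomial likelihood: posterior = Beta(a+s, b+f).
Subtract the data counts: 43−17=26, 9−7=2.

Beta(26, 2)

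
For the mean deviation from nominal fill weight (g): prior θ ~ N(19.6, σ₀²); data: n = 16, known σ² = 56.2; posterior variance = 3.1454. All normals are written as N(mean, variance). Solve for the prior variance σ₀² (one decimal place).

σ₀² = 30.1

For the Normal–Normal model with known σ², precisions add: τ_n = τ₀ + n/σ².
So 1/σ₀² = 1/3.1454 − 16/56.2 = 0.317925 − 0.284698 = 0.033227.
Hence σ₀² = 1/0.033227 ≈ 30.1.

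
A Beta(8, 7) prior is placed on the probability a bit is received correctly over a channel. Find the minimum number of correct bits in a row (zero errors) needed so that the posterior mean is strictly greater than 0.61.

k = 3

After k correct bits and 0 errors the posterior is Beta(8+k, 7), with mean (8+k)/(8+7+k).
Set (8+k)/(15+k) > 0.61 and solve: k > (0.61·15 − 8)/(1 − 0.61) = 2.949.
The smallest integer exceeding 2.949 is 3, and checking k=3: (11)/(18) = 0.6111 > 0.61.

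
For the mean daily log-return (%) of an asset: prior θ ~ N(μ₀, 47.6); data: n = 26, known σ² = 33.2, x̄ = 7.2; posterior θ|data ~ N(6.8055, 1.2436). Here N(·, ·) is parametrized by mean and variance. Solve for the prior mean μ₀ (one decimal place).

μ₀ = -7.9

With known observation variance, the Normal–Normal posterior has precision τ_n = τ₀ + n/σ² and mean μ_n = (τ₀μ₀ + (n/σ²)x̄)/τ_n.
Here τ₀ = 1/47.6 = 0.021008 and τ_data = 26/33.2 = 0.783133, so τ_n = 0.804141.
Rearranging for μ₀: μ₀ = (μ_n·τ_n − τ_data·x̄)/τ₀ = (6.8055·0.804141 − 0.783133·7.2) / 0.021008 = -0.165976/0.021008 ≈ -7.9.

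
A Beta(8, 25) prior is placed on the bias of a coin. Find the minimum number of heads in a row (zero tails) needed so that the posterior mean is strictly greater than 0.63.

After k heads and 0 tails the posterior is Beta(8+k, 25), with mean (8+k)/(8+25+k).
Set (8+k)/(33+k) > 0.63 and solve: k > (0.63·33 − 8)/(1 − 0.63) = 34.568.
The smallest integer exceeding 34.568 is 35.

k = 35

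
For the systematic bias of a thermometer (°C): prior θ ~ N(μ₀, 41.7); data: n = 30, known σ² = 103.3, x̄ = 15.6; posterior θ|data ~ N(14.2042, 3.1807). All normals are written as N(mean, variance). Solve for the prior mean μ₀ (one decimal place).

With known observation variance, the Normal–Normal posterior has precision τ_n = τ₀ + n/σ² and mean μ_n = (τ₀μ₀ + (n/σ²)x̄)/τ_n.
Here τ₀ = 1/41.7 = 0.023981 and τ_data = 30/103.3 = 0.290416, so τ_n = 0.314397.
Rearranging for μ₀: μ₀ = (μ_n·τ_n − τ_data·x̄)/τ₀ = (14.2042·0.314397 − 0.290416·15.6) / 0.023981 = -0.064732/0.023981 ≈ -2.7.

μ₀ = -2.7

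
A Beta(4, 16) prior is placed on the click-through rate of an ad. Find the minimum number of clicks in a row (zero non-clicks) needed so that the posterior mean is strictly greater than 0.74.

After k clicks and 0 non-clicks the posterior is Beta(4+k, 16), with mean (4+k)/(4+16+k).
Set (4+k)/(20+k) > 0.74 and solve: k > (0.74·20 − 4)/(1 − 0.74) = 41.538.
The smallest integer exceeding 41.538 is 42, and checking k=42: (46)/(62) = 0.7419 > 0.74.

k = 42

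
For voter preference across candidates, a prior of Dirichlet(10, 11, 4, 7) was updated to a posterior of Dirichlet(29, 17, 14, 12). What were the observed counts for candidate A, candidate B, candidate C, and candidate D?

counts (19, 6, 10, 5)

For a Dirichlet(α) prior with multinomial counts c, the posterior is Dirichlet(α + c) componentwise.
Counts are posterior − prior componentwise: 29−10=19, 17−11=6, 14−4=10, 12−7=5.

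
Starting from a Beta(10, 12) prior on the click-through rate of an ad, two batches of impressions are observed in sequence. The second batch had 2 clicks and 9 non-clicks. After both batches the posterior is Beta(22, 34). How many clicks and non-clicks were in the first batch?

10 clicks and 13 non-clicks

Sequential conjugate updates are equivalent to a single update on the pooled data, so total successes = posterior α − prior α and total failures = posterior β − prior β.
Total across both batches: 22−10=12 clicks, 34−12=22 non-clicks.
Subtract the second batch: 12−2=10 clicks and 22−9=13 non-clicks.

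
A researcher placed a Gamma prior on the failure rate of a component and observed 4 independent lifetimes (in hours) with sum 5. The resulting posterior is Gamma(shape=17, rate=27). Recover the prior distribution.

Gamma–exponential conjugacy: posterior shape = α + n, posterior rate = β + Σtᵢ.
So α = 17 − 4 = 13 and β = 27 − 5 = 22.

Gamma(shape=13, rate=22)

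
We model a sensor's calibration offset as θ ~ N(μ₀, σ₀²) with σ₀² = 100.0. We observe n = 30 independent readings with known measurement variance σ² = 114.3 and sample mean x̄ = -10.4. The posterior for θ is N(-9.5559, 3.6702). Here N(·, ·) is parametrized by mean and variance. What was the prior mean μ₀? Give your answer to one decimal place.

With known observation variance, the Normal–Normal posterior has precision τ_n = τ₀ + n/σ² and mean μ_n = (τ₀μ₀ + (n/σ²)x̄)/τ_n.
Here τ₀ = 1/100.0 = 0.010000 and τ_data = 30/114.3 = 0.262467, so τ_n = 0.272467.
Rearranging for μ₀: μ₀ = (μ_n·τ_n − τ_data·x̄)/τ₀ = (-9.5559·0.272467 − 0.262467·-10.4) / 0.010000 = 0.125989/0.010000 ≈ 12.6.

μ₀ = 12.6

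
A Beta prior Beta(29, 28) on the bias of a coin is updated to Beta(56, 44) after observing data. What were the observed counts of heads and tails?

27 heads and 16 tails

Under Beta–binomial conjugacy the posterior parameters are (a+s, b+f).
So s = 56 − 29 = 27 and f = 44 − 28 = 16.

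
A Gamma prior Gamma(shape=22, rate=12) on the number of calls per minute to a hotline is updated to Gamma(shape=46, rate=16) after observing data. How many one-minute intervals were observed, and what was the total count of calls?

A Gamma(α, β) prior (rate parametrization) on a Poisson rate with n observations summing to S gives posterior Gamma(α+S, β+n).
Matching: Σxᵢ = 46 − 22 = 24 and n = 16 − 12 = 4.

n = 4 one-minute intervals with total 24 calls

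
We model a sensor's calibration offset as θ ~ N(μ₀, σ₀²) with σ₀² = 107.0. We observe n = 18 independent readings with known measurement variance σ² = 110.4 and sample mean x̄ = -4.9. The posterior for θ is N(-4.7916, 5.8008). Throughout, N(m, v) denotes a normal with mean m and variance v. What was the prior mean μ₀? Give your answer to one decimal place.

With known observation variance, the Normal–Normal posterior has precision τ_n = τ₀ + n/σ² and mean μ_n = (τ₀μ₀ + (n/σ²)x̄)/τ_n.
Here τ₀ = 1/107.0 = 0.009346 and τ_data = 18/110.4 = 0.163043, so τ_n = 0.172389.
Rearranging for μ₀: μ₀ = (μ_n·τ_n − τ_data·x̄)/τ₀ = (-4.7916·0.172389 − 0.163043·-4.9) / 0.009346 = -0.027108/0.009346 ≈ -2.9.

μ₀ = -2.9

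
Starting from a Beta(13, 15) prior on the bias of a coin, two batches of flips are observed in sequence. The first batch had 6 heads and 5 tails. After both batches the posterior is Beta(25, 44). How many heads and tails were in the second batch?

Sequential conjugate updates are equivalent to a single update on the pooled data, so total successes = posterior α − prior α and total failures = posterior β − prior β.
Total across both batches: 25−13=12 heads, 44−15=29 tails.
Subtract the first batch: 12−6=6 heads and 29−5=24 tails.

6 heads and 24 tails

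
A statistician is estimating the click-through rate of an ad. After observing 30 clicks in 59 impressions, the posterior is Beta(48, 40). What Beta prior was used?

Under Beta–binomial conjugacy the posterior parameters are (a+s, b+f).
Subtract the data counts: 48−30=18, 40−29=11.

Beta(18, 11)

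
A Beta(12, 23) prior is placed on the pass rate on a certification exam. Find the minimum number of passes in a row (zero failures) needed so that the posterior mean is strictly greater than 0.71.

k = 45

After k passes and 0 failures the posterior is Beta(12+k, 23), with mean (12+k)/(12+23+k).
Set (12+k)/(35+k) > 0.71 and solve: k > (0.71·35 − 12)/(1 − 0.71) = 44.310.
The smallest integer exceeding 44.310 is 45.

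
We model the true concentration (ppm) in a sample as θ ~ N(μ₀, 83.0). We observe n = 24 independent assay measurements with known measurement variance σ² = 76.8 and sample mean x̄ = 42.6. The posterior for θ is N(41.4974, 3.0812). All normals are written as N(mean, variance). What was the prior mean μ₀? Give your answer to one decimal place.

μ₀ = 12.9

The posterior mean is a precision-weighted average: μ_n = (τ₀μ₀ + τ_data·x̄)/(τ₀+τ_data), with τ₀=1/σ₀² and τ_data=n/σ².
Here τ₀ = 1/83.0 = 0.012048 and τ_data = 24/76.8 = 0.312500, so τ_n = 0.324548.
Rearranging for μ₀: μ₀ = (μ_n·τ_n − τ_data·x̄)/τ₀ = (41.4974·0.324548 − 0.312500·42.6) / 0.012048 = 0.155398/0.012048 ≈ 12.9.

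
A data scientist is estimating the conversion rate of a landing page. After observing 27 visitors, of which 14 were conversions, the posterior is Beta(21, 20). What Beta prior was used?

Beta is conjugate to the binomial likelihood: posterior = Beta(α+s, β+f).
So α = 21 − 14 = 7 and β = 20 − 13 = 7.

Beta(7, 7)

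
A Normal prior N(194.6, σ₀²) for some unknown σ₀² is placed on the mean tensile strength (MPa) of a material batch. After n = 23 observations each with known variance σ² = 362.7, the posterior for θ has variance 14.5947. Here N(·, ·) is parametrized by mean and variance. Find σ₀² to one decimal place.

σ₀² = 195.9

Posterior precision equals prior precision plus data precision: 1/σ_n² = 1/σ₀² + n/σ².
So 1/σ₀² = 1/14.5947 − 23/362.7 = 0.068518 − 0.063413 = 0.005105.
Hence σ₀² = 1/0.005105 ≈ 195.9.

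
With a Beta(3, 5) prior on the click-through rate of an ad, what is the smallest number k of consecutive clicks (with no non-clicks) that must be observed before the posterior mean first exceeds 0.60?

After k clicks and 0 non-clicks the posterior is Beta(3+k, 5), with mean (3+k)/(3+5+k).
Set (3+k)/(8+k) > 0.60 and solve: k > (0.60·8 − 3)/(1 − 0.60) = 4.500.
The smallest integer exceeding 4.500 is 5.

k = 5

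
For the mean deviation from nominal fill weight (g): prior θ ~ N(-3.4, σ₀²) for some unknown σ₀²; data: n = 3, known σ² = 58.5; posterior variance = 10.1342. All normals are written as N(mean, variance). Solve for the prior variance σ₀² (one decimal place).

Posterior precision equals prior precision plus data precision: 1/σ_n² = 1/σ₀² + n/σ².
So 1/σ₀² = 1/10.1342 − 3/58.5 = 0.098676 − 0.051282 = 0.047394.
Hence σ₀² = 1/0.047394 ≈ 21.1.

σ₀² = 21.1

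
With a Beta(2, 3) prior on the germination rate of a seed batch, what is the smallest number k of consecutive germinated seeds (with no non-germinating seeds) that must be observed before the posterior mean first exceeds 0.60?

k = 3

After k germinated seeds and 0 non-germinating seeds the posterior is Beta(2+k, 3), with mean (2+k)/(2+3+k).
Set (2+k)/(5+k) > 0.60 and solve: k > (0.60·5 − 2)/(1 − 0.60) = 2.500.
The smallest integer exceeding 2.500 is 3.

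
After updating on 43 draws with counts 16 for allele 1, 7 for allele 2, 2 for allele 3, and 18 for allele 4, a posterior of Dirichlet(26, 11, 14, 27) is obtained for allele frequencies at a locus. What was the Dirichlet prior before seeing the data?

For a Dirichlet(α) prior with multinomial counts c, the posterior is Dirichlet(α + c) componentwise.
Subtract each count from the matching posterior parameter: 26−16=10, 11−7=4, 14−2=12, 27−18=9.

Dirichlet(10, 4, 12, 9)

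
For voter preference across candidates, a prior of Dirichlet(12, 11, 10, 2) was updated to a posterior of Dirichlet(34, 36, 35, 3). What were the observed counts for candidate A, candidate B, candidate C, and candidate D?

counts (22, 25, 25, 1)

For a Dirichlet(α) prior with multinomial counts c, the posterior is Dirichlet(α + c) componentwise.
Counts are posterior − prior componentwise: 34−12=22, 36−11=25, 35−10=25, 3−2=1.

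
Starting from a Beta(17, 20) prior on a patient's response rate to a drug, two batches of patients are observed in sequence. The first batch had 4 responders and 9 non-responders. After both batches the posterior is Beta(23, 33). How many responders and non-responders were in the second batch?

Because Beta–binomial updating is additive in the counts, the combined data contributed (α_post−α_prior, β_post−β_prior) successes and failures.
Total across both batches: 23−17=6 responders, 33−20=13 non-responders.
Subtract the first batch: 6−4=2 responders and 13−9=4 non-responders.

2 responders and 4 non-responders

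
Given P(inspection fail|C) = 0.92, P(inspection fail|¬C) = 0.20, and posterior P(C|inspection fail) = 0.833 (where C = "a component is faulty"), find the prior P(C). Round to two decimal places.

In odds form, posterior odds = prior odds × likelihood ratio, so prior odds = posterior odds ÷ LR.
Posterior odds = 0.833/(1−0.833) = 4.9880. LR = 0.92/0.20 = 4.6000.
Prior odds = 4.9880/4.6000 = 1.0843, so P(C) = 1.0843/(1+1.0843) ≈ 0.52.

P(C) = 0.52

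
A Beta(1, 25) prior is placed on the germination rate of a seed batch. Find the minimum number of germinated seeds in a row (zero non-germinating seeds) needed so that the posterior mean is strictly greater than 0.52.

After k germinated seeds and 0 non-germinating seeds the posterior is Beta(1+k, 25), with mean (1+k)/(1+25+k).
Set (1+k)/(26+k) > 0.52 and solve: k > (0.52·26 − 1)/(1 − 0.52) = 26.083.
The smallest integer exceeding 26.083 is 27, and checking k=27: (28)/(53) = 0.5283 > 0.52.

k = 27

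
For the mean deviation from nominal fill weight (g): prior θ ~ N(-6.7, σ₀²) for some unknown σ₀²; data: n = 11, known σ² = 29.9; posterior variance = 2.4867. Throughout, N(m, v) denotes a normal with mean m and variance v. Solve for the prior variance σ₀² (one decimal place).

For the Normal–Normal model with known σ², precisions add: τ_n = τ₀ + n/σ².
So 1/σ₀² = 1/2.4867 − 11/29.9 = 0.402139 − 0.367893 = 0.034246.
Hence σ₀² = 1/0.034246 ≈ 29.2.

σ₀² = 29.2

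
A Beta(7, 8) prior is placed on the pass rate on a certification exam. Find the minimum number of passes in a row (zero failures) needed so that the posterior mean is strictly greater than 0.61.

k = 6

After k passes and 0 failures the posterior is Beta(7+k, 8), with mean (7+k)/(7+8+k).
Set (7+k)/(15+k) > 0.61 and solve: k > (0.61·15 − 7)/(1 − 0.61) = 5.513.
The smallest integer exceeding 5.513 is 6, and checking k=6: (13)/(21) = 0.6190 > 0.61.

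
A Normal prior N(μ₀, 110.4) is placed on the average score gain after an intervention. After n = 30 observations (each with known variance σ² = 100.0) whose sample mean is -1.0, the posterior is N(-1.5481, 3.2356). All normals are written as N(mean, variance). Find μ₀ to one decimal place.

μ₀ = -19.7

The posterior mean is a precision-weighted average: μ_n = (τ₀μ₀ + τ_data·x̄)/(τ₀+τ_data), with τ₀=1/σ₀² and τ_data=n/σ².
Here τ₀ = 1/110.4 = 0.009058 and τ_data = 30/100.0 = 0.300000, so τ_n = 0.309058.
Rearranging for μ₀: μ₀ = (μ_n·τ_n − τ_data·x̄)/τ₀ = (-1.5481·0.309058 − 0.300000·-1.0) / 0.009058 = -0.178453/0.009058 ≈ -19.7.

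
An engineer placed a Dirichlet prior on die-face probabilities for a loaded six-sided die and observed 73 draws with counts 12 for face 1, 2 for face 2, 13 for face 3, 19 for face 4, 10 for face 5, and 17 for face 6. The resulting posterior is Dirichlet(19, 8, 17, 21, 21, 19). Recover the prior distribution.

Dirichlet(7, 6, 4, 2, 11, 2)

For a Dirichlet(α) prior with multinomial counts c, the posterior is Dirichlet(α + c) componentwise.
Subtract each count from the matching posterior parameter: 19−12=7, 8−2=6, 17−13=4, 21−19=2, 21−10=11, 19−17=2.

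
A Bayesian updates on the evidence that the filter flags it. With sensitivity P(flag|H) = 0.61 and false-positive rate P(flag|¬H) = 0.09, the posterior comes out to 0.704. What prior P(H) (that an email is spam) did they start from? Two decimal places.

P(H) = 0.26

Bayes' rule in odds form gives O(H|E) = O(H)·[P(E|H)/P(E|¬H)], hence O(H) = O(H|E)/LR.
Posterior odds = 0.704/(1−0.704) = 2.3784. LR = 0.61/0.09 = 6.7778.
Prior odds = 2.3784/6.7778 = 0.3509, so P(H) = 0.3509/(1+0.3509) ≈ 0.26.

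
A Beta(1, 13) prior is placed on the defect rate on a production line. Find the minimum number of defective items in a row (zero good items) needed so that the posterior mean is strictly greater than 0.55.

After k defective items and 0 good items the posterior is Beta(1+k, 13), with mean (1+k)/(1+13+k).
Set (1+k)/(14+k) > 0.55 and solve: k > (0.55·14 − 1)/(1 − 0.55) = 14.889.
The smallest integer exceeding 14.889 is 15.

k = 15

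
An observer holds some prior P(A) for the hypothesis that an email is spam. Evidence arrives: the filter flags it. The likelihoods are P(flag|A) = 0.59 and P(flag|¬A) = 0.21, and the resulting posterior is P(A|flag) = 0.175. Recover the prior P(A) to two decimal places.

P(A) = 0.07

In odds form, posterior odds = prior odds × likelihood ratio, so prior odds = posterior odds ÷ LR.
Posterior odds = 0.175/(1−0.175) = 0.2121. LR = 0.59/0.21 = 2.8095.
Prior odds = 0.2121/2.8095 = 0.0755, so P(A) = 0.0755/(1+0.0755) ≈ 0.07.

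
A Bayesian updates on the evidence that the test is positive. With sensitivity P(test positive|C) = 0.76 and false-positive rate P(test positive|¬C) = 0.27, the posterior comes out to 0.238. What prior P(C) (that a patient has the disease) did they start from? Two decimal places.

Bayes' rule in odds form gives O(C|E) = O(C)·[P(E|C)/P(E|¬C)], hence O(C) = O(C|E)/LR.
Posterior odds = 0.238/(1−0.238) = 0.3123. LR = 0.76/0.27 = 2.8148.
Prior odds = 0.3123/2.8148 = 0.1109, so P(C) = 0.1109/(1+0.1109) ≈ 0.10.

P(C) = 0.10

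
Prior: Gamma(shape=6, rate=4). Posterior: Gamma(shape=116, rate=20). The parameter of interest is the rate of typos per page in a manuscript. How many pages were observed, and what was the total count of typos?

n = 16 pages with total 110 typos

A Gamma(α, β) prior (rate parametrization) on a Poisson rate with n observations summing to S gives posterior Gamma(α+S, β+n).
Matching: Σxᵢ = 116 − 6 = 110 and n = 20 − 4 = 16.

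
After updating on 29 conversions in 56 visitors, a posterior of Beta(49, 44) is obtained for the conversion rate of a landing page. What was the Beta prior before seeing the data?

Beta(20, 17)

Beta is conjugate to the binomial likelihood: posterior = Beta(α+s, β+f).
So α = 49 − 29 = 20 and β = 44 − 27 = 17.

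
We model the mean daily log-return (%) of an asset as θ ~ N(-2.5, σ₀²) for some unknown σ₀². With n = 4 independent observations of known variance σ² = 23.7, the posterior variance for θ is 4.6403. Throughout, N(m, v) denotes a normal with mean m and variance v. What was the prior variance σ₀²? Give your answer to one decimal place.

For the Normal–Normal model with known σ², precisions add: τ_n = τ₀ + n/σ².
So 1/σ₀² = 1/4.6403 − 4/23.7 = 0.215503 − 0.168776 = 0.046727.
Hence σ₀² = 1/0.046727 ≈ 21.4.

σ₀² = 21.4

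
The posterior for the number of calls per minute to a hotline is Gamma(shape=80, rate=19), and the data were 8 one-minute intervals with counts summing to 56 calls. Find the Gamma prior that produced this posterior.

Gamma–Poisson conjugacy: posterior shape = α + Σxᵢ, posterior rate = β + n.
So α = 80 − 56 = 24 and β = 19 − 8 = 11.

Gamma(shape=24, rate=11)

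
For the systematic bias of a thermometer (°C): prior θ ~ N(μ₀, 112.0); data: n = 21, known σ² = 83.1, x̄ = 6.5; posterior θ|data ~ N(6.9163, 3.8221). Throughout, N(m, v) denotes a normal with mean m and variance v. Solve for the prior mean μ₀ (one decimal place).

The posterior mean is a precision-weighted average: μ_n = (τ₀μ₀ + τ_data·x̄)/(τ₀+τ_data), with τ₀=1/σ₀² and τ_data=n/σ².
Here τ₀ = 1/112.0 = 0.008929 and τ_data = 21/83.1 = 0.252708, so τ_n = 0.261637.
Rearranging for μ₀: μ₀ = (μ_n·τ_n − τ_data·x̄)/τ₀ = (6.9163·0.261637 − 0.252708·6.5) / 0.008929 = 0.166958/0.008929 ≈ 18.7.

μ₀ = 18.7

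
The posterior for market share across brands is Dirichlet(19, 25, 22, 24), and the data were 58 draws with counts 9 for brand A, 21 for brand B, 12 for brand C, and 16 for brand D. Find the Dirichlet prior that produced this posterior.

Dirichlet(10, 4, 10, 8)

For a Dirichlet(α) prior with multinomial counts c, the posterior is Dirichlet(α + c) componentwise.
Subtract each count from the matching posterior parameter: 19−9=10, 25−21=4, 22−12=10, 24−16=8.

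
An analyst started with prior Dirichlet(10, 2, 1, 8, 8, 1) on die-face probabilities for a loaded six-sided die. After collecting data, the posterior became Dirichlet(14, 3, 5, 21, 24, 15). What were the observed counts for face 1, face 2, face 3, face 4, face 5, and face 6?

counts (4, 1, 4, 13, 16, 14)

For a Dirichlet(α) prior with multinomial counts c, the posterior is Dirichlet(α + c) componentwise.
Counts are posterior − prior componentwise: 14−10=4, 3−2=1, 5−1=4, 21−8=13, 24−8=16, 15−1=14.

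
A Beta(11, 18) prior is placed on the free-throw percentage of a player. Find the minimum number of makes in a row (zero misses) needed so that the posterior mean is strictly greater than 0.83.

k = 77

After k makes and 0 misses the posterior is Beta(11+k, 18), with mean (11+k)/(11+18+k).
Set (11+k)/(29+k) > 0.83 and solve: k > (0.83·29 − 11)/(1 − 0.83) = 76.882.
The smallest integer exceeding 76.882 is 77.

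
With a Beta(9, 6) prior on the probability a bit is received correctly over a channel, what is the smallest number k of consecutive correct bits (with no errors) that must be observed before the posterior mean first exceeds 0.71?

k = 6

After k correct bits and 0 errors the posterior is Beta(9+k, 6), with mean (9+k)/(9+6+k).
Set (9+k)/(15+k) > 0.71 and solve: k > (0.71·15 − 9)/(1 − 0.71) = 5.690.
The smallest integer exceeding 5.690 is 6, and checking k=6: (15)/(21) = 0.7143 > 0.71.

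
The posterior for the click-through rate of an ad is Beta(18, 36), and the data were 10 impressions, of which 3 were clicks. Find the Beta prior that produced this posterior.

Under Beta–binomial conjugacy the posterior parameters are (a+s, b+f).
Subtract the data counts: 18−3=15, 36−7=29.

Beta(15, 29)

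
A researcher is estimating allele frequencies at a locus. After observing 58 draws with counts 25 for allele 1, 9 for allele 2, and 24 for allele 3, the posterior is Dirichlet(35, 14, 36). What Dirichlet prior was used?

For a Dirichlet(α) prior with multinomial counts c, the posterior is Dirichlet(α + c) componentwise.
Subtract each count from the matching posterior parameter: 35−25=10, 14−9=5, 36−24=12.

Dirichlet(10, 5, 12)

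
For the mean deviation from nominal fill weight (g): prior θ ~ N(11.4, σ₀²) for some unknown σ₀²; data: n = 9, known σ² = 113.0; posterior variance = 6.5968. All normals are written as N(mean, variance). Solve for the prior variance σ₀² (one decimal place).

σ₀² = 13.9

For the Normal–Normal model with known σ², precisions add: τ_n = τ₀ + n/σ².
So 1/σ₀² = 1/6.5968 − 9/113.0 = 0.151589 − 0.079646 = 0.071943.
Hence σ₀² = 1/0.071943 ≈ 13.9.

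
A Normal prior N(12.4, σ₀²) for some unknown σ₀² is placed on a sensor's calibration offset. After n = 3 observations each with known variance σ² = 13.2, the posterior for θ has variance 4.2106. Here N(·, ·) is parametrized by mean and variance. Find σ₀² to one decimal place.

σ₀² = 97.8

Posterior precision equals prior precision plus data precision: 1/σ_n² = 1/σ₀² + n/σ².
So 1/σ₀² = 1/4.2106 − 3/13.2 = 0.237496 − 0.227273 = 0.010223.
Hence σ₀² = 1/0.010223 ≈ 97.8.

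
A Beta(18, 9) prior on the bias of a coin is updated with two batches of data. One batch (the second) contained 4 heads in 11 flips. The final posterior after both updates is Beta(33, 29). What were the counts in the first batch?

Because Beta–binomial updating is additive in the counts, the combined data contributed (α_post−α_prior, β_post−β_prior) successes and failures.
Total across both batches: 33−18=15 heads, 29−9=20 tails.
Subtract the second batch: 15−4=11 heads and 20−7=13 tails.

11 heads and 13 tails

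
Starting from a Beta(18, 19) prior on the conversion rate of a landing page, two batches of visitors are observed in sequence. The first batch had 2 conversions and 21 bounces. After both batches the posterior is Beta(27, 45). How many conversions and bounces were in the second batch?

Because Beta–binomial updating is additive in the counts, the combined data contributed (α_post−α_prior, β_post−β_prior) successes and failures.
Total across both batches: 27−18=9 conversions, 45−19=26 bounces.
Subtract the first batch: 9−2=7 conversions and 26−21=5 bounces.

7 conversions and 5 bounces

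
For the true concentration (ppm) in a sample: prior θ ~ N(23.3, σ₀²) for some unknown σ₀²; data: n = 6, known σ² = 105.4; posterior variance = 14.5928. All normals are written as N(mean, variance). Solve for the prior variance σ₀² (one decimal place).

σ₀² = 86.2

For the Normal–Normal model with known σ², precisions add: τ_n = τ₀ + n/σ².
So 1/σ₀² = 1/14.5928 − 6/105.4 = 0.068527 − 0.056926 = 0.011601.
Hence σ₀² = 1/0.011601 ≈ 86.2.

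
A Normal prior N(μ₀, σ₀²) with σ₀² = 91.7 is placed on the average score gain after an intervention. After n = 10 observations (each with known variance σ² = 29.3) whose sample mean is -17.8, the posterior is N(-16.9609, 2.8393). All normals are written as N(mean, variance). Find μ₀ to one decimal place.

The posterior mean is a precision-weighted average: μ_n = (τ₀μ₀ + τ_data·x̄)/(τ₀+τ_data), with τ₀=1/σ₀² and τ_data=n/σ².
Here τ₀ = 1/91.7 = 0.010905 and τ_data = 10/29.3 = 0.341297, so τ_n = 0.352202.
Rearranging for μ₀: μ₀ = (μ_n·τ_n − τ_data·x̄)/τ₀ = (-16.9609·0.352202 − 0.341297·-17.8) / 0.010905 = 0.101424/0.010905 ≈ 9.3.

μ₀ = 9.3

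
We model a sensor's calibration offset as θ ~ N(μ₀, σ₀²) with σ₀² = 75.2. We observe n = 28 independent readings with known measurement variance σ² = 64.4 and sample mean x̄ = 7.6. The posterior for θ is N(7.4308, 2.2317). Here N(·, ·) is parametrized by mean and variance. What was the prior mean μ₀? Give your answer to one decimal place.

With known observation variance, the Normal–Normal posterior has precision τ_n = τ₀ + n/σ² and mean μ_n = (τ₀μ₀ + (n/σ²)x̄)/τ_n.
Here τ₀ = 1/75.2 = 0.013298 and τ_data = 28/64.4 = 0.434783, so τ_n = 0.448081.
Rearranging for μ₀: μ₀ = (μ_n·τ_n − τ_data·x̄)/τ₀ = (7.4308·0.448081 − 0.434783·7.6) / 0.013298 = 0.025249/0.013298 ≈ 1.9.

μ₀ = 1.9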